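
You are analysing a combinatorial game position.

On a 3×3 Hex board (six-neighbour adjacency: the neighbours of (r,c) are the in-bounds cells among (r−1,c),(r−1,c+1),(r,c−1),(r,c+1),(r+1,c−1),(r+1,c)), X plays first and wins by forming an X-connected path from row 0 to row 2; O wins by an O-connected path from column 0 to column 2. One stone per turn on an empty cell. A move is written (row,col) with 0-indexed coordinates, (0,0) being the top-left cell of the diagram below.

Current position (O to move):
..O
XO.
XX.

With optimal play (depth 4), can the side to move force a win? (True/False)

[..O/XO./XX.] O move#1: (0,0):-1/O.O/XO./XX.*, (0,1):-1/.OO/XO./XX., (1,2):-1/..O/XOO/XX., (2,2):-1/..O/XO./XXO
[O.O/XO./XX.] X move#2: (0,1):+1/OXO/XO./XX.*, (1,2):-1/O.O/XOX/XX., (2,2):-1/O.O/XO./XXX
[OXO/XO./XX.] end (terminal -1, O#3); searched ..O/XO./XX. to 4

O winning at [..O/XO./XX.]: False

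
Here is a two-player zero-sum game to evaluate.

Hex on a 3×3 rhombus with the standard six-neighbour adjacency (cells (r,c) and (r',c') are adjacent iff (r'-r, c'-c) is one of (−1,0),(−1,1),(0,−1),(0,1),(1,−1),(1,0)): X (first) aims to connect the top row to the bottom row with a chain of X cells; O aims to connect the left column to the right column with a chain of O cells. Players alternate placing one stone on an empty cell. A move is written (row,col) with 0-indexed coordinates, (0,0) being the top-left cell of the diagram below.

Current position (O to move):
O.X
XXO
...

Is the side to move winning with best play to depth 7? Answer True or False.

p1 O@[O.X/XXO/...]: (0,1)[OOX/XXO/...]-1* (2,0)[O.X/XXO/O..]-1 (2,1)[O.X/XXO/.O.]-1 (2,2)[O.X/XXO/..O]-1
p2 X@[OOX/XXO/...]: (2,0)[OOX/XXO/X..]+1* (2,1)[OOX/XXO/.X.]+1 (2,2)[OOX/XXO/..X]+1
p3 O@[OOX/XXO/X..] terminal -1; root [O.X/XXO/...] d7

O winning at [O.X/XXO/...]: False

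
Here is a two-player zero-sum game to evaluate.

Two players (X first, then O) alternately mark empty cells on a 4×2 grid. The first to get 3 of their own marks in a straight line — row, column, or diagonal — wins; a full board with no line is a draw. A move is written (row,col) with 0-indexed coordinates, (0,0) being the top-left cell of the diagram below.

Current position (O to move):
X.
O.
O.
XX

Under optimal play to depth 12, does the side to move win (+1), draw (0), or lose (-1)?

value(X./O./O./XX, O) = 0

[X./O./O./XX] O move#1: (0,1):+0/XO/O./O./XX*, (1,1):+0/X./OO/O./XX, (2,1):+0/X./O./OO/XX
[XO/O./O./XX] X move#2: (1,1):+0/XO/OX/O./XX*, (2,1):+0/XO/O./OX/XX
[XO/OX/O./XX] O move#3: (2,1):+0/XO/OX/OO/XX*
[XO/OX/OO/XX] end (terminal +0, X#4); searched X./O./O./XX to 12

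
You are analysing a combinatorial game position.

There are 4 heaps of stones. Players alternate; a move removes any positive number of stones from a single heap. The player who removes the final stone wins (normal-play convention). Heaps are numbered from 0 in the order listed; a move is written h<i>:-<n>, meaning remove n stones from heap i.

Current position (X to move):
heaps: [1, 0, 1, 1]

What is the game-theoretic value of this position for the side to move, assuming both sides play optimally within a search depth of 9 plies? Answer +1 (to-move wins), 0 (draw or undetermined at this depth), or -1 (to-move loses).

value((1,0,1,1), X) = +1

[(1,0,1,1)] X move#1: h0:-1:+1/(0,0,1,1)*, h2:-1:+1/(1,0,0,1), h3:-1:+1/(1,0,1,0)
[(0,0,1,1)] O move#2: h2:-1:-1/(0,0,0,1)*, h3:-1:-1/(0,0,1,0)
[(0,0,0,1)] X move#3: h3:-1:+1/(0,0,0,0)*
[(0,0,0,0)] end (terminal -1, O#4); searched (1,0,1,1) to 9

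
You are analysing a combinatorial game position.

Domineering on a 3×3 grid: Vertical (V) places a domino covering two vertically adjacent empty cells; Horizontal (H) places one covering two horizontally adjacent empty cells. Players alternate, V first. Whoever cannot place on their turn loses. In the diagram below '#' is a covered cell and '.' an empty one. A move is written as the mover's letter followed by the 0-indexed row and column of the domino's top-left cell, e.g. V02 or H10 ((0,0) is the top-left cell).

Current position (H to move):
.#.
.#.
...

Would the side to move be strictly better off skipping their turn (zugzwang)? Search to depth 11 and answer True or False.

zugzwang(.#./.#./..., H) = False

p1 H@[.#./.#./...]: H20[.#./.#./##.]-1* H21[.#./.#./.##]-1
p2 V@[.#./.#./##.]: V00[##./##./##.]+1* V02[.##/.##/##.]+1 V12[.#./.##/###]+1
p3 H@[##./##./##.] terminal -1; root [.#./.#./...] d11
pass branch (V moves first from the same position):
  | p1 V@[.#./.#./...]: V00[##./##./...]+1* V02[.##/.##/...]+1 V10[.#./##./#..]+1 V12[.#./.##/..#]+1
  | p2 H@[##./##./...]: H20[##./##./##.]-1* H21[##./##./.##]-1
  | p3 V@[##./##./##.]: V02[###/###/##.]+1* V12[##./###/###]+1
  | p4 H@[###/###/##.] terminal -1; root [.#./.#./...] d11
H moving scores -1; H passing scores -1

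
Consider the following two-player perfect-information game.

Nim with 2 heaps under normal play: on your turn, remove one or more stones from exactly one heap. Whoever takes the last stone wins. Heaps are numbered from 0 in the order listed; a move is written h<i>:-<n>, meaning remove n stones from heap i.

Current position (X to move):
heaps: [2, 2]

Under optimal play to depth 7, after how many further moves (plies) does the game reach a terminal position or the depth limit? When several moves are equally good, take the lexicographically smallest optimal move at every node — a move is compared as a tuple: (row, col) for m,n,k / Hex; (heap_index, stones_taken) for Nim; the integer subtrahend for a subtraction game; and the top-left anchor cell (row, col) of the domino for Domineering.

PV length from [(2,2)]: 4 plies

[(2,2)] X move#1: h0:-1:-1/(1,2)*, h0:-2:-1/(0,2), h1:-1:-1/(2,1), h1:-2:-1/(2,0)
[(1,2)] O move#2: h0:-1:-1/(0,2), h1:-1:+1/(1,1)*, h1:-2:-1/(1,0)
[(1,1)] X move#3: h0:-1:-1/(0,1)*, h1:-1:-1/(1,0)
[(0,1)] O move#4: h1:-1:+1/(0,0)*
[(0,0)] end (terminal -1, X#5); searched (2,2) to 7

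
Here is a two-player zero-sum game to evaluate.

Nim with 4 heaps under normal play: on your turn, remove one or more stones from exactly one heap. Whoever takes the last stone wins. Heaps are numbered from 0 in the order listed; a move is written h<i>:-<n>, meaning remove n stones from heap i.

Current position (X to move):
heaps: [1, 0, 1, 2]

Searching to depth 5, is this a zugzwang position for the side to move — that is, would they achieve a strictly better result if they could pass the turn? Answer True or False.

zugzwang((1,0,1,2), X) = False

[(1,0,1,2)] X move#1: h0:-1:-1/(0,0,1,2), h2:-1:-1/(1,0,0,2), h3:-1:-1/(1,0,1,1), h3:-2:+1/(1,0,1,0)*
[(1,0,1,0)] O move#2: h0:-1:-1/(0,0,1,0)*, h2:-1:-1/(1,0,0,0)
[(0,0,1,0)] X move#3: h2:-1:+1/(0,0,0,0)*
[(0,0,0,0)] end (terminal -1, O#4); searched (1,0,1,2) to 5
suppose X passes — search the same position with O to move:
pass> [(1,0,1,2)] O move#1: h0:-1:-1/(0,0,1,2), h2:-1:-1/(1,0,0,2), h3:-1:-1/(1,0,1,1), h3:-2:+1/(1,0,1,0)*
pass> [(1,0,1,0)] X move#2: h0:-1:-1/(0,0,1,0)*, h2:-1:-1/(1,0,0,0)
pass> [(0,0,1,0)] O move#3: h2:-1:+1/(0,0,0,0)*
pass> [(0,0,0,0)] end (terminal -1, X#4); searched (1,0,1,2) to 5
for X: play +1, pass -1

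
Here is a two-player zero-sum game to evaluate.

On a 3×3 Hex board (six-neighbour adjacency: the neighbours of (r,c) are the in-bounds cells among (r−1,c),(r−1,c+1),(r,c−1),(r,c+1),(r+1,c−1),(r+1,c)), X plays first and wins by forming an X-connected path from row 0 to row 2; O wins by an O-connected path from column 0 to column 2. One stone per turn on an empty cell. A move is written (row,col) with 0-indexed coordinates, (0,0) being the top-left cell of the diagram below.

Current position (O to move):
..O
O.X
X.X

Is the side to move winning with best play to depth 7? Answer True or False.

[..O/O.X/X.X] O move#1: (0,0):+1/O.O/O.X/X.X*, (0,1):+1/.OO/O.X/X.X, (1,1):+1/..O/OOX/X.X, (2,1):+1/..O/O.X/XOX
[O.O/O.X/X.X] X move#2: (0,1):-1/OXO/O.X/X.X*, (1,1):-1/O.O/OXX/X.X, (2,1):-1/O.O/O.X/XXX
[OXO/O.X/X.X] O move#3: (1,1):+1/OXO/OOX/X.X*, (2,1):-1/OXO/O.X/XOX
[OXO/OOX/X.X] end (terminal -1, X#4); searched ..O/O.X/X.X to 7

O winning at [..O/O.X/X.X]: True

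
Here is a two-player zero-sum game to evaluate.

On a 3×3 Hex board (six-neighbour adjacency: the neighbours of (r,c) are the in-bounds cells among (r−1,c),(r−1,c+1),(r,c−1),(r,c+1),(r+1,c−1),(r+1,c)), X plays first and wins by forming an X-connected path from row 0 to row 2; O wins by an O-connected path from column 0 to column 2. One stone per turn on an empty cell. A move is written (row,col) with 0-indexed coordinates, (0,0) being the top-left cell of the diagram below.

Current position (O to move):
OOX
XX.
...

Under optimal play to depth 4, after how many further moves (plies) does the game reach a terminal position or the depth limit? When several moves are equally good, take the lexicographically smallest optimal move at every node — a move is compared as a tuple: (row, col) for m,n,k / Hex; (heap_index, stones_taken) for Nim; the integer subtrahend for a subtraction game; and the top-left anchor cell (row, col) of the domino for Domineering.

ply 1, O at OOX/XX./... | (1,2)=-1→OOX/XXO/...*; (2,0)=-1→OOX/XX./O..; (2,1)=-1→OOX/XX./.O.; (2,2)=-1→OOX/XX./..O
ply 2, X at OOX/XXO/... | (2,0)=+1→OOX/XXO/X..*; (2,1)=+1→OOX/XXO/.X.; (2,2)=+1→OOX/XXO/..X
ply 3: OOX/XXO/X.. is terminal -1 (O); from OOX/XX./... depth 4

PV length from [OOX/XX./...]: 2 plies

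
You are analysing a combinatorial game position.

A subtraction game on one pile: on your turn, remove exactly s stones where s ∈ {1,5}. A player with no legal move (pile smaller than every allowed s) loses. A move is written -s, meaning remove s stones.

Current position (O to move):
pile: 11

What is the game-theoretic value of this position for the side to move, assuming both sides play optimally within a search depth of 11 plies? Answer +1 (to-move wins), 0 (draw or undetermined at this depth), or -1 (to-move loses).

value(11, O) = +1

p1 O@[11]: -1[10]+1* -5[6]+1
p2 X@[10]: -1[9]-1* -5[5]-1
p3 O@[9]: -1[8]+1* -5[4]+1
p4 X@[8]: -1[7]-1* -5[3]-1
p5 O@[7]: -1[6]+1* -5[2]+1
p6 X@[6]: -1[5]-1* -5[1]-1
p7 O@[5]: -1[4]+1* -5[0]+1
p8 X@[4]: -1[3]-1*
p9 O@[3]: -1[2]+1*
p10 X@[2]: -1[1]-1*
p11 O@[1]: -1[0]+1*
p12 X@[0] terminal -1; root [11] d11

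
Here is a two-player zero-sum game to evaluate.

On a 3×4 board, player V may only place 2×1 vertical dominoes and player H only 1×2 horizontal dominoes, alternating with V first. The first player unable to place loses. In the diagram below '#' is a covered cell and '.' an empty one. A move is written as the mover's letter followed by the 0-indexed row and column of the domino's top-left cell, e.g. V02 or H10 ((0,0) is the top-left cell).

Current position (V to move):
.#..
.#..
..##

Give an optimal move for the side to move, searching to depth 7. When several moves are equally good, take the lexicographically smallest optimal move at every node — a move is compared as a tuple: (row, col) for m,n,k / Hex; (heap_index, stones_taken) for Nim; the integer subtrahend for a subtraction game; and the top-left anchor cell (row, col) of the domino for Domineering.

[.#../.#../..##] V move#1: V00:-1/##../##../..##, V02:+1/.##./.##./..##*, V03:+1/.#.#/.#.#/..##, V10:-1/.#../##../#.##
[.##./.##./..##] H move#2: H20:-1/.##./.##./####*
[.##./.##./####] V move#3: V00:+1/###./###./####*, V03:+1/.###/.###/####
[###./###./####] end (terminal -1, H#4); searched .#../.#../..## to 7

V's best at [.#../.#../..##]: V02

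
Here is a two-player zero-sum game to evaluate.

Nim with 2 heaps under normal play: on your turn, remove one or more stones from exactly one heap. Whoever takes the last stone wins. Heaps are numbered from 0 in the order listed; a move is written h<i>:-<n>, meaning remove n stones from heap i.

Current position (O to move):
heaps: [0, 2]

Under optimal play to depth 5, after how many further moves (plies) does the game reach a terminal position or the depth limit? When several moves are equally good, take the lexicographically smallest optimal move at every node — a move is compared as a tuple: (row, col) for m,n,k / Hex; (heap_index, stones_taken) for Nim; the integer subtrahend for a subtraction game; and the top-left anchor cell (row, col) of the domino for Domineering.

[(0,2)] O move#1: h1:-1:-1/(0,1), h1:-2:+1/(0,0)*
[(0,0)] end (terminal -1, X#2); searched (0,2) to 5

PV length from [(0,2)]: 1 ply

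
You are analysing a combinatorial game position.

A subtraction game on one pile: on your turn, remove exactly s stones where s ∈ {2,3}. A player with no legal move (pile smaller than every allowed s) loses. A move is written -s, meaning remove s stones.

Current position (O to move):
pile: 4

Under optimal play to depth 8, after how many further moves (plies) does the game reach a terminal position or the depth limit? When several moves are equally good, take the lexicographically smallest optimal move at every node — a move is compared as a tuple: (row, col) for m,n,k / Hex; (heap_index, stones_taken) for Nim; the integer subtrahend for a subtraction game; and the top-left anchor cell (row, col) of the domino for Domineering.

PV length from [4]: 1 ply

ply 1, O at 4 | -2=-1→2; -3=+1→1*
ply 2: 1 is terminal -1 (X); from 4 depth 8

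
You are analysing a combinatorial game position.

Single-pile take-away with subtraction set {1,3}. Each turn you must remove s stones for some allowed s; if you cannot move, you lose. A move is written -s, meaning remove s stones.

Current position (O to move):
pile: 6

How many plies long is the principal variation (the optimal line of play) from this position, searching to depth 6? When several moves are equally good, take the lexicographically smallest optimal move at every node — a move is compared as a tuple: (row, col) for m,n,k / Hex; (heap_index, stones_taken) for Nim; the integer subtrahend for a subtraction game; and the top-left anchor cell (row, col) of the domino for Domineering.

p1 O@[6]: -1[5]-1* -3[3]-1
p2 X@[5]: -1[4]+1* -3[2]+1
p3 O@[4]: -1[3]-1* -3[1]-1
p4 X@[3]: -1[2]+1* -3[0]+1
p5 O@[2]: -1[1]-1*
p6 X@[1]: -1[0]+1*
p7 O@[0] terminal -1; root [6] d6

PV length from [6]: 6 plies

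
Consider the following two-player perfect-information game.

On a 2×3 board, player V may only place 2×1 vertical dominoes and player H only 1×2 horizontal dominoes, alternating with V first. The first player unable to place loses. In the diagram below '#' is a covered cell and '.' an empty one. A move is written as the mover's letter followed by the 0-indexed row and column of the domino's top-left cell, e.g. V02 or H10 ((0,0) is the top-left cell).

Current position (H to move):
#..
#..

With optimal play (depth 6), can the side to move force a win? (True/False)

H winning at [#../#..]: True

p1 H@[#../#..]: H01[###/#..]+1* H11[#../###]+1
p2 V@[###/#..] terminal -1; root [#../#..] d6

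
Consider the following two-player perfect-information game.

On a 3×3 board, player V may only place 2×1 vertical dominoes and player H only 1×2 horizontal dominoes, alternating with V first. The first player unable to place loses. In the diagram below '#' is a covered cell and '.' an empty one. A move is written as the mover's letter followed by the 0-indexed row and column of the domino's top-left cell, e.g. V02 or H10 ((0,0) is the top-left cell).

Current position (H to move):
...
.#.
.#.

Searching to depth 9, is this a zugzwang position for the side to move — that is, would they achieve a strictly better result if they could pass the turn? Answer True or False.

zugzwang(.../.#./.#., H) = False

ply 1, H at .../.#./.#. | H00=-1→##./.#./.#.*; H01=-1→.##/.#./.#.
ply 2, V at ##./.#./.#. | V02=+1→###/.##/.#.*; V10=+1→##./##./##.; V12=+1→##./.##/.##
ply 3: ###/.##/.#. is terminal -1 (H); from .../.#./.#. depth 9
suppose H passes — search the same position with V to move:
pass> ply 1, V at .../.#./.#. | V00=+1→#../##./.#.*; V02=+1→..#/.##/.#.; V10=+1→.../##./##.; V12=+1→.../.##/.##
pass> ply 2, H at #../##./.#. | H01=-1→###/##./.#.*
pass> ply 3, V at ###/##./.#. | V12=+1→###/###/.##*
pass> ply 4: ###/###/.## is terminal -1 (H); from .../.#./.#. depth 9
for H: play -1, pass -1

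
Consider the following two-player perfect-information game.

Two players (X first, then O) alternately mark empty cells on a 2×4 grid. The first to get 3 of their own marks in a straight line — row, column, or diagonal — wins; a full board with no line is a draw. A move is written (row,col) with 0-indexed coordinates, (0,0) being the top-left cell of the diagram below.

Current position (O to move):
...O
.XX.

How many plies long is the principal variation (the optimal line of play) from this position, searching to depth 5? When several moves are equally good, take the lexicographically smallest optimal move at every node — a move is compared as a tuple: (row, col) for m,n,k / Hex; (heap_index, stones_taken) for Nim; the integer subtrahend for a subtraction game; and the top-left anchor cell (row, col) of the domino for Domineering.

PV length from [...O/.XX.]: 4 plies

ply 1, O at ...O/.XX. | (0,0)=-1→O..O/.XX.*; (0,1)=-1→.O.O/.XX.; (0,2)=-1→..OO/.XX.; (1,0)=-1→...O/OXX.; (1,3)=-1→...O/.XXO
ply 2, X at O..O/.XX. | (0,1)=+1→OX.O/.XX.*; (0,2)=+1→O.XO/.XX.; (1,0)=+1→O..O/XXX.; (1,3)=+1→O..O/.XXX
ply 3, O at OX.O/.XX. | (0,2)=-1→OXOO/.XX.*; (1,0)=-1→OX.O/OXX.; (1,3)=-1→OX.O/.XXO
ply 4, X at OXOO/.XX. | (1,0)=+1→OXOO/XXX.*; (1,3)=+1→OXOO/.XXX
ply 5: OXOO/XXX. is terminal -1 (O); from ...O/.XX. depth 5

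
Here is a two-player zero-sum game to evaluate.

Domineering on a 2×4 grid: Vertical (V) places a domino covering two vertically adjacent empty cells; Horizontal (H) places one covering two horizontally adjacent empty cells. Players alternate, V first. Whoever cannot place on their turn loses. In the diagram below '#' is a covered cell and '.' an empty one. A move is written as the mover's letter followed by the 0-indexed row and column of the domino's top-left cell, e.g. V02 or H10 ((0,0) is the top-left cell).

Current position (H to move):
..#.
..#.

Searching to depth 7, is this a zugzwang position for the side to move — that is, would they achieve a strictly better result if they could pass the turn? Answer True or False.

[..#./..#.] H move#1: H00:+1/###./..#.*, H10:+1/..#./###.
[###./..#.] V move#2: V03:-1/####/..##*
[####/..##] H move#3: H10:+1/####/####*
[####/####] end (terminal -1, V#4); searched ..#./..#. to 7
pass branch (V moves first from the same position):
  | [..#./..#.] V move#1: V00:+1/#.#./#.#.*, V01:+1/.##./.##., V03:-1/..##/..##
  | [#.#./#.#.] end (terminal -1, H#2); searched ..#./..#. to 7
H moving scores +1; H passing scores -1

zugzwang(..#./..#., H) = False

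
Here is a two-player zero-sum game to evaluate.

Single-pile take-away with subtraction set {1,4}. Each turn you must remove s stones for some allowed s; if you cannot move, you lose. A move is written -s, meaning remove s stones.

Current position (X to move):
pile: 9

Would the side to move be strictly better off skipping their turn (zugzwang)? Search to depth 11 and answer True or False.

zugzwang(9, X) = False

ply 1, X at 9 | -1=-1→8; -4=+1→5*
ply 2, O at 5 | -1=-1→4*; -4=-1→1
ply 3, X at 4 | -1=-1→3; -4=+1→0*
ply 4: 0 is terminal -1 (O); from 9 depth 11
pass branch (O moves first from the same position):
  | ply 1, O at 9 | -1=-1→8; -4=+1→5*
  | ply 2, X at 5 | -1=-1→4*; -4=-1→1
  | ply 3, O at 4 | -1=-1→3; -4=+1→0*
  | ply 4: 0 is terminal -1 (X); from 9 depth 11
X moving scores +1; X passing scores -1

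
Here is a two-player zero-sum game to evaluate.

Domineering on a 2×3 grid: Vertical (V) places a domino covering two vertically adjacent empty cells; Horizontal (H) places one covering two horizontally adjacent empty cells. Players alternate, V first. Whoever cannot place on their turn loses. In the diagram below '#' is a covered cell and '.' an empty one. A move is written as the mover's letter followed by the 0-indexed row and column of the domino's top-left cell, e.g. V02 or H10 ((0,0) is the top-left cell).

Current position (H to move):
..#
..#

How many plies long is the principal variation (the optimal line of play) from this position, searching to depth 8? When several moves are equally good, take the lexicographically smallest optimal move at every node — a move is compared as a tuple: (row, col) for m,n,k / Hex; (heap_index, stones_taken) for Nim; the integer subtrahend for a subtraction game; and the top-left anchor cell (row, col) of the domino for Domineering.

p1 H@[..#/..#]: H00[###/..#]+1* H10[..#/###]+1
p2 V@[###/..#] terminal -1; root [..#/..#] d8

PV length from [..#/..#]: 1 ply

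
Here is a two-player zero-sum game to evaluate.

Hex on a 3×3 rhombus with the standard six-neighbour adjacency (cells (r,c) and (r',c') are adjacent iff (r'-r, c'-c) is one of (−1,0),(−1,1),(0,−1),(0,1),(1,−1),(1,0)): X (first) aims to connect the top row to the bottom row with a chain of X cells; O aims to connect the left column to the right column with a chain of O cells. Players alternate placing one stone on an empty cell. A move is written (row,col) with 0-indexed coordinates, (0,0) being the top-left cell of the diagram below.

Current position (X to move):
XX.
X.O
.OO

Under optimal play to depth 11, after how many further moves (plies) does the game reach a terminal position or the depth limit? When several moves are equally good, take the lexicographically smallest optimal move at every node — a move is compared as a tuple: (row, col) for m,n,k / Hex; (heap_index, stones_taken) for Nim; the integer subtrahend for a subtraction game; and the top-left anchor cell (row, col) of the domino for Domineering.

PV length from [XX./X.O/.OO]: 1 ply

ply 1, X at XX./X.O/.OO | (0,2)=-1→XXX/X.O/.OO; (1,1)=-1→XX./XXO/.OO; (2,0)=+1→XX./X.O/XOO*
ply 2: XX./X.O/XOO is terminal -1 (O); from XX./X.O/.OO depth 11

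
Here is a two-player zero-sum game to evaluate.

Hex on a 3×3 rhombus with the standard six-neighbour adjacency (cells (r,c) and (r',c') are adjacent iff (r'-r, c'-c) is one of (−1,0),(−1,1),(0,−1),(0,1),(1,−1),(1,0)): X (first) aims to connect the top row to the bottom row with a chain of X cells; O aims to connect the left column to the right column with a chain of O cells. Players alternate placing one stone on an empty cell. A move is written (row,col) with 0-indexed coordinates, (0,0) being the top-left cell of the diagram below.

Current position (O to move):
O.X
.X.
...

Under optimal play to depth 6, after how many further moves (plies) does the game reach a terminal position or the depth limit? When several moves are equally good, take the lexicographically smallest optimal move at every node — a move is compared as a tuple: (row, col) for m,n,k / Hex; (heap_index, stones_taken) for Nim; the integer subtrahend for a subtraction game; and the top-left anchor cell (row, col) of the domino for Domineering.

PV length from [O.X/.X./...]: 4 plies

[O.X/.X./...] O move#1: (0,1):-1/OOX/.X./...*, (1,0):-1/O.X/OX./..., (1,2):-1/O.X/.XO/..., (2,0):-1/O.X/.X./O.., (2,1):-1/O.X/.X./.O., (2,2):-1/O.X/.X./..O
[OOX/.X./...] X move#2: (1,0):+1/OOX/XX./...*, (1,2):+1/OOX/.XX/..., (2,0):+1/OOX/.X./X.., (2,1):+1/OOX/.X./.X., (2,2):+1/OOX/.X./..X
[OOX/XX./...] O move#3: (1,2):-1/OOX/XXO/...*, (2,0):-1/OOX/XX./O.., (2,1):-1/OOX/XX./.O., (2,2):-1/OOX/XX./..O
[OOX/XXO/...] X move#4: (2,0):+1/OOX/XXO/X..*, (2,1):+1/OOX/XXO/.X., (2,2):+1/OOX/XXO/..X
[OOX/XXO/X..] end (terminal -1, O#5); searched O.X/.X./... to 6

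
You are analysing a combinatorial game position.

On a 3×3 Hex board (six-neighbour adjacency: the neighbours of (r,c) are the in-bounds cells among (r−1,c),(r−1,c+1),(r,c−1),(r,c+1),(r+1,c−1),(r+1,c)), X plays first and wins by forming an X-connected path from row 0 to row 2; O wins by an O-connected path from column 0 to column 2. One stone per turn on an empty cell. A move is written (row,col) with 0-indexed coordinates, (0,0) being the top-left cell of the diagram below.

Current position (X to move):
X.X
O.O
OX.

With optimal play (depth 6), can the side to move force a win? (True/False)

X winning at [X.X/O.O/OX.]: True

p1 X@[X.X/O.O/OX.]: (0,1)[XXX/O.O/OX.]-1 (1,1)[X.X/OXO/OX.]+1* (2,2)[X.X/O.O/OXX]-1
p2 O@[X.X/OXO/OX.] terminal -1; root [X.X/O.O/OX.] d6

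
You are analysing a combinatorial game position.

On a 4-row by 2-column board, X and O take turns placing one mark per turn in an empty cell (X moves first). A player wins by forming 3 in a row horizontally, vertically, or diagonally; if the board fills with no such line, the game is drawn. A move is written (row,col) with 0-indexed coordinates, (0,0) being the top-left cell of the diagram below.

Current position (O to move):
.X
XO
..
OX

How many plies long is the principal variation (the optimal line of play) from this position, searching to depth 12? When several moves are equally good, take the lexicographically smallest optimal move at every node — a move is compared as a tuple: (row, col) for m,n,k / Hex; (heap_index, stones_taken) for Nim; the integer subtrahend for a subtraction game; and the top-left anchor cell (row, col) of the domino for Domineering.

PV length from [.X/XO/../OX]: 3 plies

[.X/XO/../OX] O move#1: (0,0):+0/OX/XO/../OX*, (2,0):+0/.X/XO/O./OX, (2,1):+0/.X/XO/.O/OX
[OX/XO/../OX] X move#2: (2,0):+0/OX/XO/X./OX*, (2,1):+0/OX/XO/.X/OX
[OX/XO/X./OX] O move#3: (2,1):+0/OX/XO/XO/OX*
[OX/XO/XO/OX] end (terminal +0, X#4); searched .X/XO/../OX to 12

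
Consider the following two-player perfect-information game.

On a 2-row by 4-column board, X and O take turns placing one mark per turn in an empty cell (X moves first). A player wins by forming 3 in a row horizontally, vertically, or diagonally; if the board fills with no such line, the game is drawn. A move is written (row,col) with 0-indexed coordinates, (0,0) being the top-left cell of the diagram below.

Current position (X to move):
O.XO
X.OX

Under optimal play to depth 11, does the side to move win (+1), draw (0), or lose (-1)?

p1 X@[O.XO/X.OX]: (0,1)[OXXO/X.OX]+0* (1,1)[O.XO/XXOX]+0
p2 O@[OXXO/X.OX]: (1,1)[OXXO/XOOX]+0*
p3 X@[OXXO/XOOX] terminal +0; root [O.XO/X.OX] d11

value(O.XO/X.OX, X) = 0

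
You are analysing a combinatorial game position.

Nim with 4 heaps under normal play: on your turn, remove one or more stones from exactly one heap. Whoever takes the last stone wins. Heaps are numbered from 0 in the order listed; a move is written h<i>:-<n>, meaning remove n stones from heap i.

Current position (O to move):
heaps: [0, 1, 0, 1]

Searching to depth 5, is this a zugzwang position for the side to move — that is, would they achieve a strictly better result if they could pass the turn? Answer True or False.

p1 O@[(0,1,0,1)]: h1:-1[(0,0,0,1)]-1* h3:-1[(0,1,0,0)]-1
p2 X@[(0,0,0,1)]: h3:-1[(0,0,0,0)]+1*
p3 O@[(0,0,0,0)] terminal -1; root [(0,1,0,1)] d5
if O skipped the turn, X would face:
~ p1 X@[(0,1,0,1)]: h1:-1[(0,0,0,1)]-1* h3:-1[(0,1,0,0)]-1
~ p2 O@[(0,0,0,1)]: h3:-1[(0,0,0,0)]+1*
~ p3 X@[(0,0,0,0)] terminal -1; root [(0,1,0,1)] d5
compare (O): move=-1 vs pass=+1

zugzwang((0,1,0,1), O) = True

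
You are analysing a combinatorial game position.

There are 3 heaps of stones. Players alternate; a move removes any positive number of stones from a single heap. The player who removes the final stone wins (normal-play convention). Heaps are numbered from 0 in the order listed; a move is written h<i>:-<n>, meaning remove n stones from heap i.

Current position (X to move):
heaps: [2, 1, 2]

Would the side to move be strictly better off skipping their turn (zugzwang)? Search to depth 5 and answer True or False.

zugzwang((2,1,2), X) = False

p1 X@[(2,1,2)]: h0:-1[(1,1,2)]-1 h0:-2[(0,1,2)]-1 h1:-1[(2,0,2)]+1* h2:-1[(2,1,1)]-1 h2:-2[(2,1,0)]-1
p2 O@[(2,0,2)]: h0:-1[(1,0,2)]-1* h0:-2[(0,0,2)]-1 h2:-1[(2,0,1)]-1 h2:-2[(2,0,0)]-1
p3 X@[(1,0,2)]: h0:-1[(0,0,2)]-1 h2:-1[(1,0,1)]+1* h2:-2[(1,0,0)]-1
p4 O@[(1,0,1)]: h0:-1[(0,0,1)]-1* h2:-1[(1,0,0)]-1
p5 X@[(0,0,1)]: h2:-1[(0,0,0)]+1*
p6 O@[(0,0,0)] terminal -1; root [(2,1,2)] d5
if X skipped the turn, O would face:
~ p1 O@[(2,1,2)]: h0:-1[(1,1,2)]-1 h0:-2[(0,1,2)]-1 h1:-1[(2,0,2)]+1* h2:-1[(2,1,1)]-1 h2:-2[(2,1,0)]-1
~ p2 X@[(2,0,2)]: h0:-1[(1,0,2)]-1* h0:-2[(0,0,2)]-1 h2:-1[(2,0,1)]-1 h2:-2[(2,0,0)]-1
~ p3 O@[(1,0,2)]: h0:-1[(0,0,2)]-1 h2:-1[(1,0,1)]+1* h2:-2[(1,0,0)]-1
~ p4 X@[(1,0,1)]: h0:-1[(0,0,1)]-1* h2:-1[(1,0,0)]-1
~ p5 O@[(0,0,1)]: h2:-1[(0,0,0)]+1*
~ p6 X@[(0,0,0)] terminal -1; root [(2,1,2)] d5
compare (X): move=+1 vs pass=-1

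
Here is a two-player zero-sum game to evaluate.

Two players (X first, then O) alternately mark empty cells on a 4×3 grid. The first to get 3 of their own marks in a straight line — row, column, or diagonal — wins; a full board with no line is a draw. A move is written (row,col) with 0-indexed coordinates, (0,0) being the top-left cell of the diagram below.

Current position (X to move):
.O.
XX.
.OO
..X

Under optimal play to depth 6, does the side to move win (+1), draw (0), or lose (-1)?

value(.O./XX./.OO/..X, X) = +1

p1 X@[.O./XX./.OO/..X]: (0,0)[XO./XX./.OO/..X]-1 (0,2)[.OX/XX./.OO/..X]-1 (1,2)[.O./XXX/.OO/..X]+1* (2,0)[.O./XX./XOO/..X]+1 (3,0)[.O./XX./.OO/X.X]-1 (3,1)[.O./XX./.OO/.XX]-1
p2 O@[.O./XXX/.OO/..X] terminal -1; root [.O./XX./.OO/..X] d6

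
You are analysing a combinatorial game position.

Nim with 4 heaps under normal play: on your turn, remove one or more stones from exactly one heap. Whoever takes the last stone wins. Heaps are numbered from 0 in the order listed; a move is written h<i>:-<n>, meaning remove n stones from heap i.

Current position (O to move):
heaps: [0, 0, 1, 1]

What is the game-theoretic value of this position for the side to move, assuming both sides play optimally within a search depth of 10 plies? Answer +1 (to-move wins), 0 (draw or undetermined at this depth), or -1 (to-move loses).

ply 1, O at (0,0,1,1) | h2:-1=-1→(0,0,0,1)*; h3:-1=-1→(0,0,1,0)
ply 2, X at (0,0,0,1) | h3:-1=+1→(0,0,0,0)*
ply 3: (0,0,0,0) is terminal -1 (O); from (0,0,1,1) depth 10

value((0,0,1,1), O) = -1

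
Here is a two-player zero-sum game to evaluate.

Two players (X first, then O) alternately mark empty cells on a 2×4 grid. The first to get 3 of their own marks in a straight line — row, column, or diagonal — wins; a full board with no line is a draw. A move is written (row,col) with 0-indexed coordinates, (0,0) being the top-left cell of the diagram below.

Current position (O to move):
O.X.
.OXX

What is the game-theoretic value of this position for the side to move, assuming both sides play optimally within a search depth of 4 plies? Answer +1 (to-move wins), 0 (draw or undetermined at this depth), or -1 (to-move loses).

ply 1, O at O.X./.OXX | (0,1)=+0→OOX./.OXX*; (0,3)=+0→O.XO/.OXX; (1,0)=+0→O.X./OOXX
ply 2, X at OOX./.OXX | (0,3)=+0→OOXX/.OXX*; (1,0)=+0→OOX./XOXX
ply 3, O at OOXX/.OXX | (1,0)=+0→OOXX/OOXX*
ply 4: OOXX/OOXX is terminal +0 (X); from O.X./.OXX depth 4

value(O.X./.OXX, O) = 0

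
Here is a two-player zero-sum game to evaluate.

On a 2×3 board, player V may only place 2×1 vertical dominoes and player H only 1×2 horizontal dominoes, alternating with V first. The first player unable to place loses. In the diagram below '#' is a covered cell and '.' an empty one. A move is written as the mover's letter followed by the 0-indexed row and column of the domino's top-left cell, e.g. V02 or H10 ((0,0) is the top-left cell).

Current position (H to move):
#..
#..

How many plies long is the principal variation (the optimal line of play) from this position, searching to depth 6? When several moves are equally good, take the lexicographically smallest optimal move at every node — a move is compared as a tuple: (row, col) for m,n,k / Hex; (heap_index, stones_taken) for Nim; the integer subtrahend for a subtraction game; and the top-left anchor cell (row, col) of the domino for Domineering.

p1 H@[#../#..]: H01[###/#..]+1* H11[#../###]+1
p2 V@[###/#..] terminal -1; root [#../#..] d6

PV length from [#../#..]: 1 ply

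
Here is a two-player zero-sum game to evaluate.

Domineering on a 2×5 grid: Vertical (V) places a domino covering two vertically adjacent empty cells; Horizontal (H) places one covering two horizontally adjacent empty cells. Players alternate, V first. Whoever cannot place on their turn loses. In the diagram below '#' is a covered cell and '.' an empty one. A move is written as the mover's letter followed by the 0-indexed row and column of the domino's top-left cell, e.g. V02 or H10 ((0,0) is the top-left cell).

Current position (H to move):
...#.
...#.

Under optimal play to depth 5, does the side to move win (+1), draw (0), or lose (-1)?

value(...#./...#., H) = -1

[...#./...#.] H move#1: H00:-1/##.#./...#.*, H01:-1/.###./...#., H10:-1/...#./##.#., H11:-1/...#./.###.
[##.#./...#.] V move#2: V02:+1/####./..##.*, V04:-1/##.##/...##
[####./..##.] H move#3: H10:-1/####./####.*
[####./####.] V move#4: V04:+1/#####/#####*
[#####/#####] end (terminal -1, H#5); searched ...#./...#. to 5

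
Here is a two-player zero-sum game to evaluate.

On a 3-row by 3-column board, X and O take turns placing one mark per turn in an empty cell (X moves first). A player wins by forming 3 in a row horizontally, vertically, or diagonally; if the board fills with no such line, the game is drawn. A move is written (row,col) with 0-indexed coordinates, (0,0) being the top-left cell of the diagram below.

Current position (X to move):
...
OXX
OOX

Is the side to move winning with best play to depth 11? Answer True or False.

X winning at [.../OXX/OOX]: True

p1 X@[.../OXX/OOX]: (0,0)[X../OXX/OOX]+1* (0,1)[.X./OXX/OOX]-1 (0,2)[..X/OXX/OOX]+1
p2 O@[X../OXX/OOX] terminal -1; root [.../OXX/OOX] d11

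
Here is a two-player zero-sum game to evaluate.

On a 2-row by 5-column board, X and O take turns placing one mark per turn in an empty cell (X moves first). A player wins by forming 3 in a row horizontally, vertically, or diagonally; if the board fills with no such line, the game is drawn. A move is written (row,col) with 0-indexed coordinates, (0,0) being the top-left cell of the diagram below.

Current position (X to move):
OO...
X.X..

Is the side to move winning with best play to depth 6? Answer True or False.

ply 1, X at OO.../X.X.. | (0,2)=+0→OOX../X.X..; (0,3)=-1→OO.X./X.X..; (0,4)=-1→OO..X/X.X..; (1,1)=+1→OO.../XXX..*; (1,3)=-1→OO.../X.XX.; (1,4)=-1→OO.../X.X.X
ply 2: OO.../XXX.. is terminal -1 (O); from OO.../X.X.. depth 6

X winning at [OO.../X.X..]: True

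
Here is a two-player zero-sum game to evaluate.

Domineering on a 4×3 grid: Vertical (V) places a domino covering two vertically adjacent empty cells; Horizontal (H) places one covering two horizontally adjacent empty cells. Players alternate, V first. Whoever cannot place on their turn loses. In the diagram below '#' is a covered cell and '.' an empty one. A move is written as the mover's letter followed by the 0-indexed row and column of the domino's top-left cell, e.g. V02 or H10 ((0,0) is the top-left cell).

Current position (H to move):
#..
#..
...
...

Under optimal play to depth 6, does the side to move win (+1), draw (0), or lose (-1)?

value(#../#../.../..., H) = -1

[#../#../.../...] H move#1: H01:-1/###/#../.../...*, H11:-1/#../###/.../..., H20:-1/#../#../##./..., H21:-1/#../#../.##/..., H30:-1/#../#../.../##., H31:-1/#../#../.../.##
[###/#../.../...] V move#2: V11:+1/###/##./.#./...*, V12:-1/###/#.#/..#/..., V20:-1/###/#../#../#.., V21:+1/###/#../.#./.#., V22:-1/###/#../..#/..#
[###/##./.#./...] H move#3: H30:-1/###/##./.#./##.*, H31:-1/###/##./.#./.##
[###/##./.#./##.] V move#4: V12:+1/###/###/.##/##.*, V22:+1/###/##./.##/###
[###/###/.##/##.] end (terminal -1, H#5); searched #../#../.../... to 6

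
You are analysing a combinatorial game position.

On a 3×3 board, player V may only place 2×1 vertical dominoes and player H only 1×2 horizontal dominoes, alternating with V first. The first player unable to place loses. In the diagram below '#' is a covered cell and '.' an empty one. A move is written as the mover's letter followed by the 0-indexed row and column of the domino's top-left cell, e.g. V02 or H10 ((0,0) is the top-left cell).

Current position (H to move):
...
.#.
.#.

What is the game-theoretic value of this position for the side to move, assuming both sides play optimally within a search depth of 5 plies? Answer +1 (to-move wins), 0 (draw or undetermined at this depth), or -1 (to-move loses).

ply 1, H at .../.#./.#. | H00=-1→##./.#./.#.*; H01=-1→.##/.#./.#.
ply 2, V at ##./.#./.#. | V02=+1→###/.##/.#.*; V10=+1→##./##./##.; V12=+1→##./.##/.##
ply 3: ###/.##/.#. is terminal -1 (H); from .../.#./.#. depth 5

value(.../.#./.#., H) = -1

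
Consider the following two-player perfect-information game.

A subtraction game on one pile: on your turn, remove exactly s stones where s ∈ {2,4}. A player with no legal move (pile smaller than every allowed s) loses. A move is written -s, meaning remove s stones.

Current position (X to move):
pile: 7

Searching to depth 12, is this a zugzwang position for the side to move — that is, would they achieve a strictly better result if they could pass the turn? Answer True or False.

[7] X move#1: -2:-1/5*, -4:-1/3
[5] O move#2: -2:-1/3, -4:+1/1*
[1] end (terminal -1, X#3); searched 7 to 12
if X skipped the turn, O would face:
~ [7] O move#1: -2:-1/5*, -4:-1/3
~ [5] X move#2: -2:-1/3, -4:+1/1*
~ [1] end (terminal -1, O#3); searched 7 to 12
compare (X): move=-1 vs pass=+1

zugzwang(7, X) = True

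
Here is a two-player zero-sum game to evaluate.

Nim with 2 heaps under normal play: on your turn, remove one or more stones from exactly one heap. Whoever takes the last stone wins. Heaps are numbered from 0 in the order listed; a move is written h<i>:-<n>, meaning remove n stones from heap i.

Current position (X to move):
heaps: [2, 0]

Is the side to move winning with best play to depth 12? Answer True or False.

X winning at [(2,0)]: True

p1 X@[(2,0)]: h0:-1[(1,0)]-1 h0:-2[(0,0)]+1*
p2 O@[(0,0)] terminal -1; root [(2,0)] d12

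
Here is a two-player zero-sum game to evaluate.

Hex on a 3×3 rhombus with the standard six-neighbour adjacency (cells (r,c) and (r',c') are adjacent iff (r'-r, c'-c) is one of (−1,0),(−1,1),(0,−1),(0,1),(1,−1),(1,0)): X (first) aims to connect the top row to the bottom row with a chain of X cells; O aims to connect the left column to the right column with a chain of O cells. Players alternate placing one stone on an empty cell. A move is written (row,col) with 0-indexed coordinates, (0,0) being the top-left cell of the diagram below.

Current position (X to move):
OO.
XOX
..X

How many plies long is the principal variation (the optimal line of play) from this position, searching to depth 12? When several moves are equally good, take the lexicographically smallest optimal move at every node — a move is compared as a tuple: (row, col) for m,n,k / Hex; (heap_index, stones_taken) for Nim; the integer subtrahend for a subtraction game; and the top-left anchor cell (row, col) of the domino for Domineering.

PV length from [OO./XOX/..X]: 1 ply

ply 1, X at OO./XOX/..X | (0,2)=+1→OOX/XOX/..X*; (2,0)=-1→OO./XOX/X.X; (2,1)=-1→OO./XOX/.XX
ply 2: OOX/XOX/..X is terminal -1 (O); from OO./XOX/..X depth 12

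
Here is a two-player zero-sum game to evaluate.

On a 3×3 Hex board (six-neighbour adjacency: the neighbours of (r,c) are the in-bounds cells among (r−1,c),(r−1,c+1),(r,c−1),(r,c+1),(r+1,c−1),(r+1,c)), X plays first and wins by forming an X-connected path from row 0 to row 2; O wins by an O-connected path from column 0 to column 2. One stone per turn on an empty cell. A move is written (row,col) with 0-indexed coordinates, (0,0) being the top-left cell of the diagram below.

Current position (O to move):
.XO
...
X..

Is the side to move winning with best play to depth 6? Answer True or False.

O winning at [.XO/.../X..]: False

ply 1, O at .XO/.../X.. | (0,0)=-1→OXO/.../X..*; (1,0)=-1→.XO/O../X..; (1,1)=-1→.XO/.O./X..; (1,2)=-1→.XO/..O/X..; (2,1)=-1→.XO/.../XO.; (2,2)=-1→.XO/.../X.O
ply 2, X at OXO/.../X.. | (1,0)=+1→OXO/X../X..*; (1,1)=+1→OXO/.X./X..; (1,2)=+1→OXO/..X/X..; (2,1)=+1→OXO/.../XX.; (2,2)=+1→OXO/.../X.X
ply 3: OXO/X../X.. is terminal -1 (O); from .XO/.../X.. depth 6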